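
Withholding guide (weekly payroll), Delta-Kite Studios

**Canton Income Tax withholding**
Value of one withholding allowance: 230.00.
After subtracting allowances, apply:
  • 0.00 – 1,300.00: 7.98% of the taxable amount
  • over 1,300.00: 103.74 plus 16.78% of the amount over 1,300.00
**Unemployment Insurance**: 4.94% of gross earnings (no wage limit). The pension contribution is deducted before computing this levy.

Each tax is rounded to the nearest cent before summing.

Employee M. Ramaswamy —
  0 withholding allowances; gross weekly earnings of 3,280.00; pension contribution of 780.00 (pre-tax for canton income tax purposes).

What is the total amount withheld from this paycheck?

Canton Income Tax: taxable = 3,280.00 − 780.00 = 2,500.00
  103.74 + 16.78% × (2,500.00 − 1,300.00) = 103.74 + 16.78% × 1,200.00 = 305.10
Unemployment Insurance: 4.94% × 2,500.00 = 123.50
Total: 305.10 + 123.50 = 428.60

428.60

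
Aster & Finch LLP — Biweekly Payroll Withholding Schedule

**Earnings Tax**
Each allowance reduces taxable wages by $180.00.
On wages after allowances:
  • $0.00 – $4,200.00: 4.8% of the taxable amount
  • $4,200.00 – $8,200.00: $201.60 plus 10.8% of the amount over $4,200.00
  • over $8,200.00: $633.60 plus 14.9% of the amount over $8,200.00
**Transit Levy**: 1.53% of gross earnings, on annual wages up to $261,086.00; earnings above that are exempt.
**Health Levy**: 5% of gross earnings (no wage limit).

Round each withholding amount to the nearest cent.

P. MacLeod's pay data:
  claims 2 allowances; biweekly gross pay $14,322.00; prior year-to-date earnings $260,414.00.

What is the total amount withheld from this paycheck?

Earnings Tax: taxable = $14,322.00 − 2×$180.00 = $13,962.00
  $633.60 + 14.9% × ($13,962.00 − $8,200.00) = $633.60 + 14.9% × $5,762.00 = $1,492.14
Transit Levy: cap $261,086.00 − YTD $260,414.00 = $672.00 subject; 1.53% × $672.00 = $10.28
Health Levy: 5% × $14,322.00 = $716.10
Total: $1,492.14 + $10.28 + $716.10 = $2,218.52

$2,218.52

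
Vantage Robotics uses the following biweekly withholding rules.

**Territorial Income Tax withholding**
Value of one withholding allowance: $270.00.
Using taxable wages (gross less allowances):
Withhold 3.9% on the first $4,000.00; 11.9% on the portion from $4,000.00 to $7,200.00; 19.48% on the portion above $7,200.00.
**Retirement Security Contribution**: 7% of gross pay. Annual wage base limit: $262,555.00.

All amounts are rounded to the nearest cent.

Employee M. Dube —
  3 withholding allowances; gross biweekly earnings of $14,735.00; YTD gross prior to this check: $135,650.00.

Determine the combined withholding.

Territorial Income Tax: taxable = $14,735.00 − 3×$270.00 = $13,925.00
  $536.80 + 19.48% × ($13,925.00 − $7,200.00) = $536.80 + 19.48% × $6,725.00 = $1,846.83
Retirement Security Contribution: 7% × $14,735.00 = $1,031.45
Total: $1,846.83 + $1,031.45 = $2,878.28

$2,878.28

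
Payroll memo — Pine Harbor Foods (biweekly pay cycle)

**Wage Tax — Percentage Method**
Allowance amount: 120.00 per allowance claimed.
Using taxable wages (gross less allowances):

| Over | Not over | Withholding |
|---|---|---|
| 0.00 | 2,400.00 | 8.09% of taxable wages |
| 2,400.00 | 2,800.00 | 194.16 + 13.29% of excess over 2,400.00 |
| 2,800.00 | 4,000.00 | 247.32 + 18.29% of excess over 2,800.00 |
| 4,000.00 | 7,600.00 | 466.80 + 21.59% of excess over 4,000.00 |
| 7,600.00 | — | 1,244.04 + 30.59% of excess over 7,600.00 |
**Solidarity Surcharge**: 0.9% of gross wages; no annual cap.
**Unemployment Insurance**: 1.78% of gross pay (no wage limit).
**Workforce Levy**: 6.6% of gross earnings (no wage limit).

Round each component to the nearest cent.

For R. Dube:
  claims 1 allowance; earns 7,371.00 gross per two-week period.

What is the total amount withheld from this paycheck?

Wage Tax: taxable = 7,371.00 − 1×120.00 = 7,251.00
  466.80 + 21.59% × (7,251.00 − 4,000.00) = 466.80 + 21.59% × 3,251.00 = 1,168.69
Solidarity Surcharge: 0.9% × 7,371.00 = 66.34
Unemployment Insurance: 1.78% × 7,371.00 = 131.20
Workforce Levy: 6.6% × 7,371.00 = 486.49
Total: 1,168.69 + 66.34 + 131.20 + 486.49 = 1,852.72

1,852.72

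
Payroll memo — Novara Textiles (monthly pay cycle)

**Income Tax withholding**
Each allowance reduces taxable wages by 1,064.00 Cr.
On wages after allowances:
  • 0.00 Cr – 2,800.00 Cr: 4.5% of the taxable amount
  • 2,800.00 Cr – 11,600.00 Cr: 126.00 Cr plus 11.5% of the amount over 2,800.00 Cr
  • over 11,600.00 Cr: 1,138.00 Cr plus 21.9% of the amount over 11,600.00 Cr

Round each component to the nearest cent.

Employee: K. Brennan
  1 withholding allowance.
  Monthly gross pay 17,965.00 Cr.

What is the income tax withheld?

2,298.92 Cr

Income Tax: taxable = 17,965.00 Cr − 1×1,064.00 Cr = 16,901.00 Cr
  1,138.00 Cr + 21.9% × (16,901.00 Cr − 11,600.00 Cr) = 1,138.00 Cr + 21.9% × 5,301.00 Cr = 2,298.92 Cr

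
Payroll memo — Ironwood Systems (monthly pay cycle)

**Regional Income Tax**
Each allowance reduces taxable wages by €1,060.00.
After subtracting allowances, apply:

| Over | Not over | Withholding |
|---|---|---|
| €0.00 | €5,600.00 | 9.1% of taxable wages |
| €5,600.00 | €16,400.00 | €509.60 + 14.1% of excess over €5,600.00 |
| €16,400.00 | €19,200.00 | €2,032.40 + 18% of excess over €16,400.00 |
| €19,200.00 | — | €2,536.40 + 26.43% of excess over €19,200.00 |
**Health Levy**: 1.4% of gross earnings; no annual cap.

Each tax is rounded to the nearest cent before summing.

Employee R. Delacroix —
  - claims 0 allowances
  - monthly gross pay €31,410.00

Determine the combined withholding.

Regional Income Tax: taxable = €31,410.00
  €2,536.40 + 26.43% × (€31,410.00 − €19,200.00) = €2,536.40 + 26.43% × €12,210.00 = €5,763.50
Health Levy: 1.4% × €31,410.00 = €439.74
Total: €5,763.50 + €439.74 = €6,203.24

€6,203.24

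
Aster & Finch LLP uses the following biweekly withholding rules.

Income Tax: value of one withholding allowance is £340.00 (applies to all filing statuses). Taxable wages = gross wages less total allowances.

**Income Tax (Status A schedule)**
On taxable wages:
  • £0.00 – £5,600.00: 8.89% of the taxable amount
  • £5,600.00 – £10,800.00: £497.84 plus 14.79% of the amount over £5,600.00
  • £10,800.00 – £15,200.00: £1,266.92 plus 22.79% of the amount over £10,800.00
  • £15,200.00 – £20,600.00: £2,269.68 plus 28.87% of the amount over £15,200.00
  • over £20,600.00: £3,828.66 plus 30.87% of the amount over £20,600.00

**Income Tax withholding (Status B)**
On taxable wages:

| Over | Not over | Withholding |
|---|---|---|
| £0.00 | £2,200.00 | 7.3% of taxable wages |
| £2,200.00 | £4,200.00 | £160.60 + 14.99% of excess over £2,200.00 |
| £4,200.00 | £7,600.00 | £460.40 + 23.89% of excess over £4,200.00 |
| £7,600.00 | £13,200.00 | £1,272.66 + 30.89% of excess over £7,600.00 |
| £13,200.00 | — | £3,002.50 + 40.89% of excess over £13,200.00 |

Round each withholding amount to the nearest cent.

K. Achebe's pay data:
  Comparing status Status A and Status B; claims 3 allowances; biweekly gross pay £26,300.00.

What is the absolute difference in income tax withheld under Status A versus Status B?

Income Tax (Status A): taxable = £26,300.00 − 3×£340.00 = £25,280.00
  £3,828.66 + 30.87% × (£25,280.00 − £20,600.00) = £3,828.66 + 30.87% × £4,680.00 = £5,273.38
Income Tax (Status B): taxable = £26,300.00 − 3×£340.00 = £25,280.00
  £3,002.50 + 40.89% × (£25,280.00 − £13,200.00) = £3,002.50 + 40.89% × £12,080.00 = £7,942.01
Difference: |£5,273.38 − £7,942.01| = £2,668.63 (higher under Status B)

£2,668.63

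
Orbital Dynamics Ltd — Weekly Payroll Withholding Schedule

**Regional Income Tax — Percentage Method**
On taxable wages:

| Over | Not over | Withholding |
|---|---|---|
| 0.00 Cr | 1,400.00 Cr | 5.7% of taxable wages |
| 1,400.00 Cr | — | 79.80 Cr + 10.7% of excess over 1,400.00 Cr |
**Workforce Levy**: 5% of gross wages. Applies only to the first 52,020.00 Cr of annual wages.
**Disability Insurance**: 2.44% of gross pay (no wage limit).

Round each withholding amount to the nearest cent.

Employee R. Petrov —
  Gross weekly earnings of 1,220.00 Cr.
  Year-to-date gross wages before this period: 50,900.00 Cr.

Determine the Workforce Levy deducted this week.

56.00 Cr

Workforce Levy: cap 52,020.00 Cr − YTD 50,900.00 Cr = 1,120.00 Cr subject; 5% × 1,120.00 Cr = 56.00 Cr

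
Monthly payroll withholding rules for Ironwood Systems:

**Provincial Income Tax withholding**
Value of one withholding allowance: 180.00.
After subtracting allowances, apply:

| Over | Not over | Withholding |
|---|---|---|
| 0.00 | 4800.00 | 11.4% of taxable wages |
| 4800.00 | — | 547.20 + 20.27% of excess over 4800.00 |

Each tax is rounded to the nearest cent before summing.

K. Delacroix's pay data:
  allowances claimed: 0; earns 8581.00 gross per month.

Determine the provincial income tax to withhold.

1313.61

Provincial Income Tax: taxable = 8581.00
  547.20 + 20.27% × (8581.00 − 4800.00) = 547.20 + 20.27% × 3781.00 = 1313.61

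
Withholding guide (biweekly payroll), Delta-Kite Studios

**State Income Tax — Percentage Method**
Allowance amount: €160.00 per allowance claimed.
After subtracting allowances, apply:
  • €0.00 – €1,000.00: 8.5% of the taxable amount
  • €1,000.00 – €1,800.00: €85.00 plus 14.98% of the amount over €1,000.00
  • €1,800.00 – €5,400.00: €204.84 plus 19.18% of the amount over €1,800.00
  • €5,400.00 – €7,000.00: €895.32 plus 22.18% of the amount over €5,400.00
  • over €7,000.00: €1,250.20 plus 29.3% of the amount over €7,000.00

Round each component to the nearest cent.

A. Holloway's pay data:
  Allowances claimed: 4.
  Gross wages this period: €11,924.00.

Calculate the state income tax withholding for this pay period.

€2,505.41

State Income Tax: taxable = €11,924.00 − 4×€160.00 = €11,284.00
  €1,250.20 + 29.3% × (€11,284.00 − €7,000.00) = €1,250.20 + 29.3% × €4,284.00 = €2,505.41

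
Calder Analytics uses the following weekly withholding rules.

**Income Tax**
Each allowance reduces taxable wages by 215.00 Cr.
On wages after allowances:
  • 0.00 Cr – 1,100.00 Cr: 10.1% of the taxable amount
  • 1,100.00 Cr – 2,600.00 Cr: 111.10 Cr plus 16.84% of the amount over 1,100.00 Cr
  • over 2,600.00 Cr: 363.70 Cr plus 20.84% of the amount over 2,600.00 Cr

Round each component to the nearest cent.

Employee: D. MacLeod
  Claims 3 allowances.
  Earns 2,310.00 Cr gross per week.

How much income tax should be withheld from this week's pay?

206.25 Cr

Income Tax: taxable = 2,310.00 Cr − 3×215.00 Cr = 1,665.00 Cr
  111.10 Cr + 16.84% × (1,665.00 Cr − 1,100.00 Cr) = 111.10 Cr + 16.84% × 565.00 Cr = 206.25 Cr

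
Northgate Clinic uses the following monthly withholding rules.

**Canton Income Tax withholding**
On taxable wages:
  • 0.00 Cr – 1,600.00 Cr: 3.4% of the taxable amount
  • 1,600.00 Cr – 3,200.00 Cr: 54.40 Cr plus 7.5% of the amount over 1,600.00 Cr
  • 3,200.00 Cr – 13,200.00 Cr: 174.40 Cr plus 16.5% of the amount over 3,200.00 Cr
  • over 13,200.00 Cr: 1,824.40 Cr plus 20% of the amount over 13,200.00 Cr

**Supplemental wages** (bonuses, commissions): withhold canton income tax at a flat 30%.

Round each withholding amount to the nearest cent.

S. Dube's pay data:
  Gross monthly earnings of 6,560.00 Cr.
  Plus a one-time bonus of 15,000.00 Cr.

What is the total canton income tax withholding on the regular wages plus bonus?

Canton Income Tax: taxable = 6,560.00 Cr
  174.40 Cr + 16.5% × (6,560.00 Cr − 3,200.00 Cr) = 174.40 Cr + 16.5% × 3,360.00 Cr = 728.80 Cr
Supplemental (30% flat on bonus): 30% × 15,000.00 Cr = 4,500.00 Cr
Total canton income tax: 728.80 Cr + 4,500.00 Cr = 5,228.80 Cr

5,228.80 Cr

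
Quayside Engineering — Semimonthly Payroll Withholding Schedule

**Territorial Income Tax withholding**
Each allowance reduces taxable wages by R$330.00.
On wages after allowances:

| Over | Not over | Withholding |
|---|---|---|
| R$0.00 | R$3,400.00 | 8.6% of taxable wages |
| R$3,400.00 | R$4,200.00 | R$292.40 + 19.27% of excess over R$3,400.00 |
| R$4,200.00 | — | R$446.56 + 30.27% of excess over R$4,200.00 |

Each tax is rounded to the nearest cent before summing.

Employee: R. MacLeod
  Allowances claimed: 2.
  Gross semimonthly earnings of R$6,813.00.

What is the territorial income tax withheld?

Territorial Income Tax: taxable = R$6,813.00 − 2×R$330.00 = R$6,153.00
  R$446.56 + 30.27% × (R$6,153.00 − R$4,200.00) = R$446.56 + 30.27% × R$1,953.00 = R$1,037.73

R$1,037.73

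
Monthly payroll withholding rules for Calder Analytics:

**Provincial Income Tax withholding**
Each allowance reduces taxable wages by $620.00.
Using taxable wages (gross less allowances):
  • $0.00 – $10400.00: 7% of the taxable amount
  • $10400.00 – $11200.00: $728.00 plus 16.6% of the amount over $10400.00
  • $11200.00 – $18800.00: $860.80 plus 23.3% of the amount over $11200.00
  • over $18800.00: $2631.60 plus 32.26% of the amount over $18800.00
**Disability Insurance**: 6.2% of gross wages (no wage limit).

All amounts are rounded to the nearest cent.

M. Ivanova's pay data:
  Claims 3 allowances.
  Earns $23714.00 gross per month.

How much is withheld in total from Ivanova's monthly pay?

Provincial Income Tax: taxable = $23714.00 − 3×$620.00 = $21854.00
  $2631.60 + 32.26% × ($21854.00 − $18800.00) = $2631.60 + 32.26% × $3054.00 = $3616.82
Disability Insurance: 6.2% × $23714.00 = $1470.27
Total: $3616.82 + $1470.27 = $5087.09

$5087.09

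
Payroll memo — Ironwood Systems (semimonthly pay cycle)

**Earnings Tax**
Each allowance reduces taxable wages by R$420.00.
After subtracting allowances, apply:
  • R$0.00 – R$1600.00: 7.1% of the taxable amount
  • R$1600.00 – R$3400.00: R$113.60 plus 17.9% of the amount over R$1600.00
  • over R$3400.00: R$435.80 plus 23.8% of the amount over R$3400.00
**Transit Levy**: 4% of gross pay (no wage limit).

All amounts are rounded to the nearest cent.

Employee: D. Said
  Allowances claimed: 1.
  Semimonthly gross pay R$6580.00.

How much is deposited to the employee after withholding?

R$5224.12

Earnings Tax: taxable = R$6580.00 − 1×R$420.00 = R$6160.00
  R$435.80 + 23.8% × (R$6160.00 − R$3400.00) = R$435.80 + 23.8% × R$2760.00 = R$1092.68
Transit Levy: 4% × R$6580.00 = R$263.20
Total withheld: R$1092.68 + R$263.20 = R$1355.88
Net pay: R$6580.00 − R$1355.88 = R$5224.12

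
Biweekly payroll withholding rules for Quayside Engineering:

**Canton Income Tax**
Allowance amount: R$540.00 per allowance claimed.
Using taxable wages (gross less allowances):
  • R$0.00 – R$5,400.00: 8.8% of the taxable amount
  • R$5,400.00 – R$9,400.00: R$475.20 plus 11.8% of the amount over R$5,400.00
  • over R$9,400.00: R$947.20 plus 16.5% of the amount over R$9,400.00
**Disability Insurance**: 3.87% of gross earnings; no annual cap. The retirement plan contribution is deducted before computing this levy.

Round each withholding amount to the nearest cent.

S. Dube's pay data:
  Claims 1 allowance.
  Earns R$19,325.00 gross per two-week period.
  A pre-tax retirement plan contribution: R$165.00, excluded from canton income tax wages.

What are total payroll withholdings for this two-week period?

Canton Income Tax: taxable = R$19,325.00 − R$165.00 − 1×R$540.00 = R$18,620.00
  R$947.20 + 16.5% × (R$18,620.00 − R$9,400.00) = R$947.20 + 16.5% × R$9,220.00 = R$2,468.50
Disability Insurance: 3.87% × R$19,160.00 = R$741.49
Total: R$2,468.50 + R$741.49 = R$3,209.99

R$3,209.99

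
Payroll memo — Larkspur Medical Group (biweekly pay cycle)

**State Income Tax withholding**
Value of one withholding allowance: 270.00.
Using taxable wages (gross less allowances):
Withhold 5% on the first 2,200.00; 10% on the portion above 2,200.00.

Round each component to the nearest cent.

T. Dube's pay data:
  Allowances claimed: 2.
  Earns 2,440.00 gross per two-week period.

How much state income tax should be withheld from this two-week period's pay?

State Income Tax: taxable = 2,440.00 − 2×270.00 = 1,900.00
  5% × 1,900.00 = 95.00

95.00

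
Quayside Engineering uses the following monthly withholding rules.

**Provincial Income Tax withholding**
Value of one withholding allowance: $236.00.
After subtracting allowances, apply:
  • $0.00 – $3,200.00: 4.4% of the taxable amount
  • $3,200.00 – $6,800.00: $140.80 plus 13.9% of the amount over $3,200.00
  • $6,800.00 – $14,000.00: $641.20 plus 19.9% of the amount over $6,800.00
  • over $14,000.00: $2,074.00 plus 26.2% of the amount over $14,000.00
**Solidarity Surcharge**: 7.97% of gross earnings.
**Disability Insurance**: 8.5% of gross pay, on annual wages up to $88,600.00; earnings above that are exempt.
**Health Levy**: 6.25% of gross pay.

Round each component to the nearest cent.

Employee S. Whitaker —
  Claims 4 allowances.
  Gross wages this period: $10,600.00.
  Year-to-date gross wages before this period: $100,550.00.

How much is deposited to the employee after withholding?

Provincial Income Tax: taxable = $10,600.00 − 4×$236.00 = $9,656.00
  $641.20 + 19.9% × ($9,656.00 − $6,800.00) = $641.20 + 19.9% × $2,856.00 = $1,209.54
Solidarity Surcharge: 7.97% × $10,600.00 = $844.82
Disability Insurance: YTD $100,550.00 ≥ cap $88,600.00 → $0.00
Health Levy: 6.25% × $10,600.00 = $662.50
Total withheld: $1,209.54 + $844.82 + $0.00 + $662.50 = $2,716.86
Net pay: $10,600.00 − $2,716.86 = $7,883.14

$7,883.14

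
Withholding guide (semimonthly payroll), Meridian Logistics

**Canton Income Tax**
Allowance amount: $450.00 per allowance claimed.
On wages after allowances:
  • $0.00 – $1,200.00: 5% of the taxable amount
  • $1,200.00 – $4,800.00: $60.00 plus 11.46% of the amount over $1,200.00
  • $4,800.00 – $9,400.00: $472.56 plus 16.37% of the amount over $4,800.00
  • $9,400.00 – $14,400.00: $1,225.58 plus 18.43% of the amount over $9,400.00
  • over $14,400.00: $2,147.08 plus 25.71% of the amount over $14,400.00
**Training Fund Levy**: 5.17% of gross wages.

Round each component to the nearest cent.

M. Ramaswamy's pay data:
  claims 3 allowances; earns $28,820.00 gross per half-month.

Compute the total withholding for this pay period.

$6,997.37

Canton Income Tax: taxable = $28,820.00 − 3×$450.00 = $27,470.00
  $2,147.08 + 25.71% × ($27,470.00 − $14,400.00) = $2,147.08 + 25.71% × $13,070.00 = $5,507.38
Training Fund Levy: 5.17% × $28,820.00 = $1,489.99
Total: $5,507.38 + $1,489.99 = $6,997.37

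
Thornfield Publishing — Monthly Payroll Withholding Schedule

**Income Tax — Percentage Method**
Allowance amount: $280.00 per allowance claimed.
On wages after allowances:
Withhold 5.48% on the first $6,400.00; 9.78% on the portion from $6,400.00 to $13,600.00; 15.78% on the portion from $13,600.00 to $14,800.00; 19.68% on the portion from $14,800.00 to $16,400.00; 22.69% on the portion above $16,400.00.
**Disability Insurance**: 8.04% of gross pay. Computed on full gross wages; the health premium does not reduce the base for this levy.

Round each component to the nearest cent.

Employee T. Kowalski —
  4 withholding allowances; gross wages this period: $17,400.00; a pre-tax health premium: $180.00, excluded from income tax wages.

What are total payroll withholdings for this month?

Income Tax: taxable = $17,400.00 − $180.00 − 4×$280.00 = $16,100.00
  $1,244.24 + 19.68% × ($16,100.00 − $14,800.00) = $1,244.24 + 19.68% × $1,300.00 = $1,500.08
Disability Insurance: 8.04% × $17,400.00 = $1,398.96
Total: $1,500.08 + $1,398.96 = $2,899.04

$2,899.04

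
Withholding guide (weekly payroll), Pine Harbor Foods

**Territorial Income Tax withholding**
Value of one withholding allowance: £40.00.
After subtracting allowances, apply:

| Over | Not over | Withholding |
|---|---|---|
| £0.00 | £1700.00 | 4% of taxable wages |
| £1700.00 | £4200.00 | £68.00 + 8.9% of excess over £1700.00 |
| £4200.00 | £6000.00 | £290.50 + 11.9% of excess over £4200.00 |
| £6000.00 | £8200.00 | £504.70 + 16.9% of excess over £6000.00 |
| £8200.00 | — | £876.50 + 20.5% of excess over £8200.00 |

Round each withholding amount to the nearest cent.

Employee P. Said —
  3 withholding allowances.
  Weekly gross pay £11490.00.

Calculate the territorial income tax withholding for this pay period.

£1526.35

Territorial Income Tax: taxable = £11490.00 − 3×£40.00 = £11370.00
  £876.50 + 20.5% × (£11370.00 − £8200.00) = £876.50 + 20.5% × £3170.00 = £1526.35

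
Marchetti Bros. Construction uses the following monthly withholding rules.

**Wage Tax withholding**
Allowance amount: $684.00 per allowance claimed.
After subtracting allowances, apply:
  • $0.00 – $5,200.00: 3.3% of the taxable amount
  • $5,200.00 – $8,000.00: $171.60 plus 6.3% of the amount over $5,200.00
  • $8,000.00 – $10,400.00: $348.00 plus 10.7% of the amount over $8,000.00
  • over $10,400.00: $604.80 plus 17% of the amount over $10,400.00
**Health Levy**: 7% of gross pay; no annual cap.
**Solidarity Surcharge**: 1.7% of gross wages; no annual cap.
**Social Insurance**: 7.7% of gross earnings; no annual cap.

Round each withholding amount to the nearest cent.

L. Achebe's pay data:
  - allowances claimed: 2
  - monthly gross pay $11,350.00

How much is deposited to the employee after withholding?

Wage Tax: taxable = $11,350.00 − 2×$684.00 = $9,982.00
  $348.00 + 10.7% × ($9,982.00 − $8,000.00) = $348.00 + 10.7% × $1,982.00 = $560.07
Health Levy: 7% × $11,350.00 = $794.50
Solidarity Surcharge: 1.7% × $11,350.00 = $192.95
Social Insurance: 7.7% × $11,350.00 = $873.95
Total withheld: $560.07 + $794.50 + $192.95 + $873.95 = $2,421.47
Net pay: $11,350.00 − $2,421.47 = $8,928.53

$8,928.53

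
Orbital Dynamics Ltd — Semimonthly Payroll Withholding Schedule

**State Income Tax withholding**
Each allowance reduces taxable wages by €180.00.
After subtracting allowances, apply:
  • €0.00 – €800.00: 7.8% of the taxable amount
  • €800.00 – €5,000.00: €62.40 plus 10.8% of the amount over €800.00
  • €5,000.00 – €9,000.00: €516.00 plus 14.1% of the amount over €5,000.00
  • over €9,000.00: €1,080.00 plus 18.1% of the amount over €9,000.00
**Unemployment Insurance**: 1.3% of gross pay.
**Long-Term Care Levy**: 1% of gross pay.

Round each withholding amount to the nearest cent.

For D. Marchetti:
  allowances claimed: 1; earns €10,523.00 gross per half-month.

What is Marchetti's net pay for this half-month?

€8,957.89

State Income Tax: taxable = €10,523.00 − 1×€180.00 = €10,343.00
  €1,080.00 + 18.1% × (€10,343.00 − €9,000.00) = €1,080.00 + 18.1% × €1,343.00 = €1,323.08
Unemployment Insurance: 1.3% × €10,523.00 = €136.80
Long-Term Care Levy: 1% × €10,523.00 = €105.23
Total withheld: €1,323.08 + €136.80 + €105.23 = €1,565.11
Net pay: €10,523.00 − €1,565.11 = €8,957.89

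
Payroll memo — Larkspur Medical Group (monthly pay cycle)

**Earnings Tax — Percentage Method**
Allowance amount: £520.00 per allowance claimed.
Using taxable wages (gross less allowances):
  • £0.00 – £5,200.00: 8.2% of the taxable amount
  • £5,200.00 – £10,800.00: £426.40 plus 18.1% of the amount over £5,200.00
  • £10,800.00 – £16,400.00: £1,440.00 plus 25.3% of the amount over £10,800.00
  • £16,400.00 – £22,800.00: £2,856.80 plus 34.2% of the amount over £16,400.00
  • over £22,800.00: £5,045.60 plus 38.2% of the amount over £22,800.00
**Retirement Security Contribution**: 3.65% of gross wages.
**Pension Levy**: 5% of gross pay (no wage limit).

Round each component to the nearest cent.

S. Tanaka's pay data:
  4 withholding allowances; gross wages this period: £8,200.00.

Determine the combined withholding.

£1,302.22

Earnings Tax: taxable = £8,200.00 − 4×£520.00 = £6,120.00
  £426.40 + 18.1% × (£6,120.00 − £5,200.00) = £426.40 + 18.1% × £920.00 = £592.92
Retirement Security Contribution: 3.65% × £8,200.00 = £299.30
Pension Levy: 5% × £8,200.00 = £410.00
Total: £592.92 + £299.30 + £410.00 = £1,302.22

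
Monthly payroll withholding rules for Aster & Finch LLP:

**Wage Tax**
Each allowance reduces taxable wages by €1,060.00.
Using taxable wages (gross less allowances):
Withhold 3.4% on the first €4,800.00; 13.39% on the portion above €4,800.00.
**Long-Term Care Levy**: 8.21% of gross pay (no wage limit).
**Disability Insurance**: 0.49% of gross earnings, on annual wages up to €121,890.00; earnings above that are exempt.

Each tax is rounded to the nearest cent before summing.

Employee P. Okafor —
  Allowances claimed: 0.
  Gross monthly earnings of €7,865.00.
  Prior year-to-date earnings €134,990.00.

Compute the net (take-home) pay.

Wage Tax: taxable = €7,865.00
  €163.20 + 13.39% × (€7,865.00 − €4,800.00) = €163.20 + 13.39% × €3,065.00 = €573.60
Long-Term Care Levy: 8.21% × €7,865.00 = €645.72
Disability Insurance: YTD €134,990.00 ≥ cap €121,890.00 → €0.00
Total withheld: €573.60 + €645.72 + €0.00 = €1,219.32
Net pay: €7,865.00 − €1,219.32 = €6,645.68

€6,645.68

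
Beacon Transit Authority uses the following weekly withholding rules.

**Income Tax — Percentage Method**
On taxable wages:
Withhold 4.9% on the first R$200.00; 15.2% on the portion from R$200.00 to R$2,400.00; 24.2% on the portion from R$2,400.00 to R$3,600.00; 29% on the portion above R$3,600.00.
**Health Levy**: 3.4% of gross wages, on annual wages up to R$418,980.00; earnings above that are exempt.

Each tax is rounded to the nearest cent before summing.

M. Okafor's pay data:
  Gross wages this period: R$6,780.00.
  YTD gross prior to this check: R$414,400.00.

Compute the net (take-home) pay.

R$5,067.48

Income Tax: taxable = R$6,780.00
  R$634.60 + 29% × (R$6,780.00 − R$3,600.00) = R$634.60 + 29% × R$3,180.00 = R$1,556.80
Health Levy: cap R$418,980.00 − YTD R$414,400.00 = R$4,580.00 subject; 3.4% × R$4,580.00 = R$155.72
Total withheld: R$1,556.80 + R$155.72 = R$1,712.52
Net pay: R$6,780.00 − R$1,712.52 = R$5,067.48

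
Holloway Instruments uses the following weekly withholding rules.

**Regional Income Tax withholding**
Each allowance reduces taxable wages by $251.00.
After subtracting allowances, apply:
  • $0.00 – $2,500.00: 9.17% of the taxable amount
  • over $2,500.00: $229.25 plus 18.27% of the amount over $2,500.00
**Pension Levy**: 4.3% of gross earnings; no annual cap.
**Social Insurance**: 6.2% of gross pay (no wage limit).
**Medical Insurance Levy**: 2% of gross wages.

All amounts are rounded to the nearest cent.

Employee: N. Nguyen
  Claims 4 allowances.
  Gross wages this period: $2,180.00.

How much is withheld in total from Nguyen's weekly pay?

$380.34

Regional Income Tax: taxable = $2,180.00 − 4×$251.00 = $1,176.00
  9.17% × $1,176.00 = $107.84
Pension Levy: 4.3% × $2,180.00 = $93.74
Social Insurance: 6.2% × $2,180.00 = $135.16
Medical Insurance Levy: 2% × $2,180.00 = $43.60
Total: $107.84 + $93.74 + $135.16 + $43.60 = $380.34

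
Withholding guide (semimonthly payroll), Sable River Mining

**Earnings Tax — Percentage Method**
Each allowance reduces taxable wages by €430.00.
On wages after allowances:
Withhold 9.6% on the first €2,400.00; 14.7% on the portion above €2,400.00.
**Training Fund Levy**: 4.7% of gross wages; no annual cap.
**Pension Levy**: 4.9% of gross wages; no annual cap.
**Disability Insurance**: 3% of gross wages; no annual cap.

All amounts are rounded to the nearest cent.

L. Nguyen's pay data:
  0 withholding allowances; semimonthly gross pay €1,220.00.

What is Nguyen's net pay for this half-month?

Earnings Tax: taxable = €1,220.00
  9.6% × €1,220.00 = €117.12
Training Fund Levy: 4.7% × €1,220.00 = €57.34
Pension Levy: 4.9% × €1,220.00 = €59.78
Disability Insurance: 3% × €1,220.00 = €36.60
Total withheld: €117.12 + €57.34 + €59.78 + €36.60 = €270.84
Net pay: €1,220.00 − €270.84 = €949.16

€949.16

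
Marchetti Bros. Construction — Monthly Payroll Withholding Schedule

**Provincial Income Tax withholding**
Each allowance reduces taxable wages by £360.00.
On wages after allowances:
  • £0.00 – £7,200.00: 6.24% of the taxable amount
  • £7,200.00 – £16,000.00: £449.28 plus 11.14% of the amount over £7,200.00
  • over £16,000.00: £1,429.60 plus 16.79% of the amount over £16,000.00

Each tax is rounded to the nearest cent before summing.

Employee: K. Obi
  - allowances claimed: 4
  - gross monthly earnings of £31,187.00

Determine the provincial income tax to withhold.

£3,737.72

Provincial Income Tax: taxable = £31,187.00 − 4×£360.00 = £29,747.00
  £1,429.60 + 16.79% × (£29,747.00 − £16,000.00) = £1,429.60 + 16.79% × £13,747.00 = £3,737.72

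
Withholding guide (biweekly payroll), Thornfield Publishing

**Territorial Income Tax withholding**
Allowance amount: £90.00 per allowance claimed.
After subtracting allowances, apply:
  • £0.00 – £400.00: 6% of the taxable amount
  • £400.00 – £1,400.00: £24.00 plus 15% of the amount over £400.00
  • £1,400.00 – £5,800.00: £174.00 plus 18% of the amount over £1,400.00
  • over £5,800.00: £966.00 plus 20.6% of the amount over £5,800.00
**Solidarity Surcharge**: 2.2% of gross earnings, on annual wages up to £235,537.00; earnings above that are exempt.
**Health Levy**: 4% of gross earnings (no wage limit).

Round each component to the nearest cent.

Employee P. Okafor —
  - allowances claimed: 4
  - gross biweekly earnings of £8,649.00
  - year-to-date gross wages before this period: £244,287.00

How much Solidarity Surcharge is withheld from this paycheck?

£0.00

Solidarity Surcharge: YTD £244,287.00 ≥ cap £235,537.00 → £0.00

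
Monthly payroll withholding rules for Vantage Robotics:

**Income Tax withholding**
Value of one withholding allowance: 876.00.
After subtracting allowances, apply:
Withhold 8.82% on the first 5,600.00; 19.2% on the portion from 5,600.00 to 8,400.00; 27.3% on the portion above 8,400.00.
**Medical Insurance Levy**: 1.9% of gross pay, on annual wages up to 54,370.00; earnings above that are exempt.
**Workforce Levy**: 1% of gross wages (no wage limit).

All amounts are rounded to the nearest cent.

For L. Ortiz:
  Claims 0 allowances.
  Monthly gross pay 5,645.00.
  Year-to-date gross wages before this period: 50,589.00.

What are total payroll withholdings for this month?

630.85

Income Tax: taxable = 5,645.00
  493.92 + 19.2% × (5,645.00 − 5,600.00) = 493.92 + 19.2% × 45.00 = 502.56
Medical Insurance Levy: cap 54,370.00 − YTD 50,589.00 = 3,781.00 subject; 1.9% × 3,781.00 = 71.84
Workforce Levy: 1% × 5,645.00 = 56.45
Total: 502.56 + 71.84 + 56.45 = 630.85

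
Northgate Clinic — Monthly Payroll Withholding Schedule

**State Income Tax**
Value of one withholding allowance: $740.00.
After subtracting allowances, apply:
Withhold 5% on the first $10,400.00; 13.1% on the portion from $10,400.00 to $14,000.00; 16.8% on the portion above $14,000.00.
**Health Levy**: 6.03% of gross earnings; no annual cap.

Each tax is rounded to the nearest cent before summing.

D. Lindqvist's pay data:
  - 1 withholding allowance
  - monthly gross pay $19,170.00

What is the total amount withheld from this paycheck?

$2,891.79

State Income Tax: taxable = $19,170.00 − 1×$740.00 = $18,430.00
  $991.60 + 16.8% × ($18,430.00 − $14,000.00) = $991.60 + 16.8% × $4,430.00 = $1,735.84
Health Levy: 6.03% × $19,170.00 = $1,155.95
Total: $1,735.84 + $1,155.95 = $2,891.79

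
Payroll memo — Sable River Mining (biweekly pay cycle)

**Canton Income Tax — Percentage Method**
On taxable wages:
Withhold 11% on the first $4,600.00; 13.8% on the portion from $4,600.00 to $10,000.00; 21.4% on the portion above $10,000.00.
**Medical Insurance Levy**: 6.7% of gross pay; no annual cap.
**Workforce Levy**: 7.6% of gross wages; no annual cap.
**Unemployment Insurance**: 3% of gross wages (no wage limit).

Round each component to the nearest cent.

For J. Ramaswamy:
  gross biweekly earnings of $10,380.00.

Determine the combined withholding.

Canton Income Tax: taxable = $10,380.00
  $1,251.20 + 21.4% × ($10,380.00 − $10,000.00) = $1,251.20 + 21.4% × $380.00 = $1,332.52
Medical Insurance Levy: 6.7% × $10,380.00 = $695.46
Workforce Levy: 7.6% × $10,380.00 = $788.88
Unemployment Insurance: 3% × $10,380.00 = $311.40
Total: $1,332.52 + $695.46 + $788.88 + $311.40 = $3,128.26

$3,128.26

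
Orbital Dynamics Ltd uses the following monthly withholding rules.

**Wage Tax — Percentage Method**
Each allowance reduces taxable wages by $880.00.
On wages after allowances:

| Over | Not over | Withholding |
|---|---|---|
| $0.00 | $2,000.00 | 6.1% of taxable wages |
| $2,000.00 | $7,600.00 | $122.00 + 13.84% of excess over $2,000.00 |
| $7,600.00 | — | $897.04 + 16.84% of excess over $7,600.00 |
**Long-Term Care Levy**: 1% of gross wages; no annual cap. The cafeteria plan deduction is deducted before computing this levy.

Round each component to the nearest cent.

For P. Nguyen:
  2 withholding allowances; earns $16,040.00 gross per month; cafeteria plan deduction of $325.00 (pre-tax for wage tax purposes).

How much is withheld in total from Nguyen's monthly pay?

$2,124.37

Wage Tax: taxable = $16,040.00 − $325.00 − 2×$880.00 = $13,955.00
  $897.04 + 16.84% × ($13,955.00 − $7,600.00) = $897.04 + 16.84% × $6,355.00 = $1,967.22
Long-Term Care Levy: 1% × $15,715.00 = $157.15
Total: $1,967.22 + $157.15 = $2,124.37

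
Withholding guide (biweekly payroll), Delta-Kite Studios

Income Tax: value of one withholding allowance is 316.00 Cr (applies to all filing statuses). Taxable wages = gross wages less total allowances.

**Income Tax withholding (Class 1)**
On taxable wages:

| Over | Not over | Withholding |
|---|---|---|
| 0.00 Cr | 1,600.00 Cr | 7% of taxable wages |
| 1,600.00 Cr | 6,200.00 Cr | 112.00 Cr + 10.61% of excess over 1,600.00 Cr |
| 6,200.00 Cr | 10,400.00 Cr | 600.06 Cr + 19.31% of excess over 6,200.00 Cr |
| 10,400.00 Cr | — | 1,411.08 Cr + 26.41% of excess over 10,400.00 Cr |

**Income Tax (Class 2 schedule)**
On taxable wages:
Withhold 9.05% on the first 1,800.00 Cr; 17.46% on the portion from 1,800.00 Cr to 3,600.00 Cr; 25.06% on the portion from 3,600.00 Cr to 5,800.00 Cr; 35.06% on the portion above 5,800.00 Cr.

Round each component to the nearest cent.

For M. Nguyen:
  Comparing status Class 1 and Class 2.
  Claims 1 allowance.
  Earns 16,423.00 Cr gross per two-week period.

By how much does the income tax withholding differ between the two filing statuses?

Income Tax (Class 1): taxable = 16,423.00 Cr − 1×316.00 Cr = 16,107.00 Cr
  1,411.08 Cr + 26.41% × (16,107.00 Cr − 10,400.00 Cr) = 1,411.08 Cr + 26.41% × 5,707.00 Cr = 2,918.30 Cr
Income Tax (Class 2): taxable = 16,423.00 Cr − 1×316.00 Cr = 16,107.00 Cr
  1,028.50 Cr + 35.06% × (16,107.00 Cr − 5,800.00 Cr) = 1,028.50 Cr + 35.06% × 10,307.00 Cr = 4,642.13 Cr
Difference: |2,918.30 Cr − 4,642.13 Cr| = 1,723.83 Cr (higher under Class 2)

1,723.83 Cr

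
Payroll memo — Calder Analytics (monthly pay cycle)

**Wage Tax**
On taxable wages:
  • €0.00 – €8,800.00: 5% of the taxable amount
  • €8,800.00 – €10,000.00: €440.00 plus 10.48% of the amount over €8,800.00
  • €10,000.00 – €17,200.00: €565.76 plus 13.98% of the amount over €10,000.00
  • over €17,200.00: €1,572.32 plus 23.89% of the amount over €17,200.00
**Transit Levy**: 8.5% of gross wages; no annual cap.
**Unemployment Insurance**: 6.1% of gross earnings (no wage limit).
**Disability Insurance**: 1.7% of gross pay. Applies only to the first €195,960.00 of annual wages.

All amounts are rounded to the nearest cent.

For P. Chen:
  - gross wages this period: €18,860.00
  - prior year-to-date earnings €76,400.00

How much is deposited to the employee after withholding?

€13,816.93

Wage Tax: taxable = €18,860.00
  €1,572.32 + 23.89% × (€18,860.00 − €17,200.00) = €1,572.32 + 23.89% × €1,660.00 = €1,968.89
Transit Levy: 8.5% × €18,860.00 = €1,603.10
Unemployment Insurance: 6.1% × €18,860.00 = €1,150.46
Disability Insurance: 1.7% × €18,860.00 = €320.62
Total withheld: €1,968.89 + €1,603.10 + €1,150.46 + €320.62 = €5,043.07
Net pay: €18,860.00 − €5,043.07 = €13,816.93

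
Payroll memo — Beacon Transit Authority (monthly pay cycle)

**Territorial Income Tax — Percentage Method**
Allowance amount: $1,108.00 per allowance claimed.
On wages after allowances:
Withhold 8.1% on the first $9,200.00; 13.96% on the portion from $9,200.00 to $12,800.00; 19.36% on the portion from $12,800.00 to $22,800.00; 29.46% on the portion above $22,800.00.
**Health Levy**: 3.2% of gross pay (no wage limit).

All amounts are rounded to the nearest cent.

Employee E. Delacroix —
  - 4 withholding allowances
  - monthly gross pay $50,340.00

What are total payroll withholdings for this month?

Territorial Income Tax: taxable = $50,340.00 − 4×$1,108.00 = $45,908.00
  $3,183.76 + 29.46% × ($45,908.00 − $22,800.00) = $3,183.76 + 29.46% × $23,108.00 = $9,991.38
Health Levy: 3.2% × $50,340.00 = $1,610.88
Total: $9,991.38 + $1,610.88 = $11,602.26

$11,602.26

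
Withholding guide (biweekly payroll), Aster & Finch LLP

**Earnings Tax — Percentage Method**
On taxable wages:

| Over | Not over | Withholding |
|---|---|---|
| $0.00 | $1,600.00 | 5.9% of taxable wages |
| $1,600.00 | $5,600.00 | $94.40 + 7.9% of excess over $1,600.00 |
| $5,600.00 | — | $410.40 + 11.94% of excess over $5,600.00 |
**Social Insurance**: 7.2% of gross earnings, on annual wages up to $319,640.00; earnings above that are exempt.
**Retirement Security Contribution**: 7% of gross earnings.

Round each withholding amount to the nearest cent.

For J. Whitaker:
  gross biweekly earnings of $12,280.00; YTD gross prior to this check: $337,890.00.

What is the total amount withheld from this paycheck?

$2,067.59

Earnings Tax: taxable = $12,280.00
  $410.40 + 11.94% × ($12,280.00 − $5,600.00) = $410.40 + 11.94% × $6,680.00 = $1,207.99
Social Insurance: YTD $337,890.00 ≥ cap $319,640.00 → $0.00
Retirement Security Contribution: 7% × $12,280.00 = $859.60
Total: $1,207.99 + $0.00 + $859.60 = $2,067.59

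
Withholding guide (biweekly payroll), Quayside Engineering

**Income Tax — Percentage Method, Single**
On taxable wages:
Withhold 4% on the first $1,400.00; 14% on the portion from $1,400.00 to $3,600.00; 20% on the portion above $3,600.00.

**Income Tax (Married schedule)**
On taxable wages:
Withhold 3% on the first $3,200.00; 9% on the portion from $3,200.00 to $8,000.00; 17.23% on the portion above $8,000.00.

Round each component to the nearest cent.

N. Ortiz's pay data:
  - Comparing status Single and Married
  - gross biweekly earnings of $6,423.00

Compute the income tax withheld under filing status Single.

$928.60

Income Tax (Single): taxable = $6,423.00
  $364.00 + 20% × ($6,423.00 − $3,600.00) = $364.00 + 20% × $2,823.00 = $928.60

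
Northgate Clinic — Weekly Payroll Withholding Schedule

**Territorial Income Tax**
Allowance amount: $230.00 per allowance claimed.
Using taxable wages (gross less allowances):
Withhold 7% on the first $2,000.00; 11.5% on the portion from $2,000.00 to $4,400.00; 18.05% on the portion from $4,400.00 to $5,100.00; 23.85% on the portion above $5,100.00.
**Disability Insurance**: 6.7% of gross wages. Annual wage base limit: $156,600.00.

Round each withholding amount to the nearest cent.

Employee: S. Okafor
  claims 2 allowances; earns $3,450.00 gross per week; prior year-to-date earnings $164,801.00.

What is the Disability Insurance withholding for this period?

Disability Insurance: YTD $164,801.00 ≥ cap $156,600.00 → $0.00

$0.00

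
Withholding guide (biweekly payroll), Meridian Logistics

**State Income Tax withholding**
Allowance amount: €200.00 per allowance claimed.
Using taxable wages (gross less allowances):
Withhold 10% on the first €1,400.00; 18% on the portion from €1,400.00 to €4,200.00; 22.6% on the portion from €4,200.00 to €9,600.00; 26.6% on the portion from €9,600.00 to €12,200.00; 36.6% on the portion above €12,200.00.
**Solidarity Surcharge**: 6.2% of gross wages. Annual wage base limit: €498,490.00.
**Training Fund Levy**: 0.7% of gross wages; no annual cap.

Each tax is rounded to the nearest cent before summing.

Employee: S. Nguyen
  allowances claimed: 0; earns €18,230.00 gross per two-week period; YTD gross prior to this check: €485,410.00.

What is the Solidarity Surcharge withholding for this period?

€810.96

Solidarity Surcharge: cap €498,490.00 − YTD €485,410.00 = €13,080.00 subject; 6.2% × €13,080.00 = €810.96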